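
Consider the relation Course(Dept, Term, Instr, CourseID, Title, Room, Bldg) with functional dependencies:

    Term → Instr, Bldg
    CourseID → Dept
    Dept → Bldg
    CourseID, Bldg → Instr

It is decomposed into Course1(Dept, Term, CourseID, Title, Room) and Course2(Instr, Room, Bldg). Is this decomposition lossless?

Common attributes: Course1 ∩ Course2 = {Room}.
No dependency enlarges {Room}, so (Room)⁺ = {Room}.
The closure contains neither all of Course1 = {Dept, Term, CourseID, Title, Room} nor all of Course2 = {Instr, Room, Bldg}, so the common attributes are not a superkey of either fragment. The join is lossy.

No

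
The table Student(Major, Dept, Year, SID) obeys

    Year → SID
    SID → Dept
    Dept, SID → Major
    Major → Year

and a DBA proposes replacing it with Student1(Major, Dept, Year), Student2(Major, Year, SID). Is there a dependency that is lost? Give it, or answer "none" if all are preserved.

Year → SID lies within Student2.
SID → Dept: restricted closure across fragments reaches Dept.
Dept, SID → Major: restricted closure across fragments reaches Major.
Major → Year lies within Student1.
Every dependency is enforceable on the fragments, so the decomposition is dependency-preserving.

none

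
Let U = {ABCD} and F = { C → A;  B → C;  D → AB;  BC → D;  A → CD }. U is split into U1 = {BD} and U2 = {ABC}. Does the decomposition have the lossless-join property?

Yes

Common attributes: U1 ∩ U2 = {B}.
Closure of {B}: B → C applies, adding C; BC → D applies, adding D; C → A applies, adding A. So (B)⁺ = {ABCD}.
This closure contains every attribute of U1, so U1 ∩ U2 → U1. The join is lossless.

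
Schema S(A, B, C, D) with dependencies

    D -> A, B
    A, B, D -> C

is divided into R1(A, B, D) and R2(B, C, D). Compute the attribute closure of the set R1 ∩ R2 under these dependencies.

A, B, C, D

R1 ∩ R2 = {B, D}.
D → A, B applies, adding A
A, B, D → C applies, adding C
Closure: {A, B, C, D}.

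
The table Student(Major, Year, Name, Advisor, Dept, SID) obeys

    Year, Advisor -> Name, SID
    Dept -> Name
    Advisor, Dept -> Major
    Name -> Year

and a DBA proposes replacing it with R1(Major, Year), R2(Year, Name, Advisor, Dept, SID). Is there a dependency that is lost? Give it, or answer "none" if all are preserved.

Check Advisor, Dept → Major: no single fragment contains all of {Major, Advisor, Dept}, and the restricted closure of {Advisor, Dept} across the fragments never reaches {Major}.
Year, Advisor → Name, SID is preserved.
Dept → Name is preserved.
Name → Year is preserved.

Advisor, Dept -> Major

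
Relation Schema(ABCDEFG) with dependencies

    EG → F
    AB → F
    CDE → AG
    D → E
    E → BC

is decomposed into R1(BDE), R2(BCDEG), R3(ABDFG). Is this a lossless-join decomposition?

Chase test. Columns are ABCDEFG; row i has aⱼ where attribute j ∈ Ri, else bᵢⱼ.
Initial tableau (one row per fragment):
  row 1: b11 a2 b13 a4 a5 b16 b17
  row 2: b21 a2 a3 a4 a5 b26 a7
  row 3: a1 a2 b33 a4 b35 a6 a7
Rows 1 and 3 agree on D; apply D→E and equate their E entries.
Rows 1 and 2 agree on E; apply E→BC and equate their BC entries.
Rows 1 and 3 agree on E; apply E→BC and equate their BC entries.
Rows 2 and 3 agree on EG; apply EG→F and equate their F entries.
Rows 1 and 2 agree on CDE; apply CDE→AG and equate their AG entries.
Rows 1 and 3 agree on CDE; apply CDE→AG and equate their AG entries.
Rows 1 and 2 agree on EG; apply EG→F and equate their F entries.
Row 1 is now all distinguished symbols — the join is lossless.

Yes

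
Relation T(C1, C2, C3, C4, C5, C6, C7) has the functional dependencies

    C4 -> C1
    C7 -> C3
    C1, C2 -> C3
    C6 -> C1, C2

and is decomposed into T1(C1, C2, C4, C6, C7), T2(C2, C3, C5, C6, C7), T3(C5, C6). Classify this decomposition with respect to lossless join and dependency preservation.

lossy and not dependency-preserving

Lossless test (chase): Rows 1 and 2 agree on C7; apply C7→C3 and equate their C3 entries. Rows 1 and 2 agree on C6; apply C6→C1, C2 and equate their C1, C2 entries. Rows 1 and 3 agree on C6; apply C6→C1, C2 and equate their C1, C2 entries. Rows 1 and 3 agree on C1, C2; apply C1, C2→C3 and equate their C3 entries. No row becomes fully distinguished — the join is lossy.
Dependency preservation: the restricted closure of {C1, C2} across the fragments never reaches {C3}, so C1, C2 → C3 cannot be enforced without a join — not preserved.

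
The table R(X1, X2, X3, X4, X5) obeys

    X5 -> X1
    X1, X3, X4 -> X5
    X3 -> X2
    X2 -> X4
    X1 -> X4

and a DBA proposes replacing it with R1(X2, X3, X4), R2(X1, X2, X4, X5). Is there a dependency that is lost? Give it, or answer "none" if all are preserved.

Check X1, X3, X4 → X5: no single fragment contains all of {X1, X3, X4, X5}, and the restricted closure of {X1, X3, X4} across the fragments never reaches {X5}.
X5 → X1 is preserved.
X3 → X2 is preserved.
X2 → X4 is preserved.
X1 → X4 is preserved.

X1, X3, X4 -> X5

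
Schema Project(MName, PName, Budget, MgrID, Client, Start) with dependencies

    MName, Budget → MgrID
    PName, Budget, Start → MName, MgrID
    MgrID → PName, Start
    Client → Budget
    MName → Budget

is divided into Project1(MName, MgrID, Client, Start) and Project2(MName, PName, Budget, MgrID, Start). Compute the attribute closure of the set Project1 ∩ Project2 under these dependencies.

MName, PName, Budget, MgrID, Start

Project1 ∩ Project2 = {MName, MgrID, Start}.
MgrID → PName, Start applies, adding PName
MName → Budget applies, adding Budget
Closure: {MName, PName, Budget, MgrID, Start}.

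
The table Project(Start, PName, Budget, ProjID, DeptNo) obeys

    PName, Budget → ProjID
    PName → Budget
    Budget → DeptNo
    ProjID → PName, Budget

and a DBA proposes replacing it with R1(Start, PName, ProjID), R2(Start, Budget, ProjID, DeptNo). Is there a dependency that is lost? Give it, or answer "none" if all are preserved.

none

PName, Budget → ProjID: restricted closure across fragments reaches ProjID.
PName → Budget: restricted closure across fragments reaches Budget.
Budget → DeptNo lies within R2.
ProjID → PName, Budget: restricted closure across fragments reaches PName, Budget.
Every dependency is enforceable on the fragments, so the decomposition is dependency-preserving.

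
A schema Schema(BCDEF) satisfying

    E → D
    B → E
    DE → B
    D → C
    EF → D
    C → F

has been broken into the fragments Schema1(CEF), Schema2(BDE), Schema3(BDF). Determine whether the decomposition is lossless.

Chase test. Columns are BCDEF; row i has aⱼ where attribute j ∈ Schemai, else bᵢⱼ.
Initial tableau (one row per fragment):
  row 1: b11 a2 b13 a4 a5
  row 2: a1 b22 a3 a4 b25
  row 3: a1 b32 a3 b34 a5
Rows 1 and 2 agree on E; apply E→D and equate their D entries.
Rows 2 and 3 agree on B; apply B→E and equate their E entries.
Rows 1 and 2 agree on DE; apply DE→B and equate their B entries.
Rows 1 and 2 agree on D; apply D→C and equate their C entries.
Rows 1 and 3 agree on D; apply D→C and equate their C entries.
Rows 1 and 2 agree on C; apply C→F and equate their F entries.
Row 1 is now all distinguished symbols — the join is lossless.

Yes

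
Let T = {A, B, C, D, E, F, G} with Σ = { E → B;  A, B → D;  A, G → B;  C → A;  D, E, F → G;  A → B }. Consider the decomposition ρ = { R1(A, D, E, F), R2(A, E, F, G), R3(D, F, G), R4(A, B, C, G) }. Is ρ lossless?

No

Chase test. Columns are A, B, C, D, E, F, G; row i has aⱼ where attribute j ∈ Ri, else bᵢⱼ.
Initial tableau (one row per fragment):
  row 1: a1 b12 b13 a4 a5 a6 b17
  row 2: a1 b22 b23 b24 a5 a6 a7
  row 3: b31 b32 b33 a4 b35 a6 a7
  row 4: a1 a2 a3 b44 b45 b46 a7
Rows 1 and 2 agree on E; apply E→B and equate their B entries.
Rows 1 and 2 agree on A, B; apply A, B→D and equate their D entries.
Rows 2 and 4 agree on A, G; apply A, G→B and equate their B entries.
Rows 1 and 2 agree on D, E, F; apply D, E, F→G and equate their G entries.
Rows 1 and 4 agree on A, B; apply A, B→D and equate their D entries.
No row becomes fully distinguished — the join is lossy.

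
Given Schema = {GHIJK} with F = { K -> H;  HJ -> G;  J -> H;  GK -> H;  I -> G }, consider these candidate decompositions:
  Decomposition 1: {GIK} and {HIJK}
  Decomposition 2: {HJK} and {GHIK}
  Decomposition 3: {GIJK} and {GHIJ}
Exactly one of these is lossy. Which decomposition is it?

Decomposition 1: common = {IK}, closure = {GHIK} → lossless.
Decomposition 2: common = {HK}, closure = {HK} → lossy.
Decomposition 3: common = {GIJ}, closure = {GHIJ} → lossless.

Decomposition 2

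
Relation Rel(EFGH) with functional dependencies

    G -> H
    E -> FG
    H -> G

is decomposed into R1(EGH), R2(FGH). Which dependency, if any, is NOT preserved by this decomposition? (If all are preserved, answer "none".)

E -> FG

Check E → FG: no single fragment contains all of {EFG}, and the restricted closure of {E} across the fragments never reaches {FG}.
G → H is preserved.
H → G is preserved.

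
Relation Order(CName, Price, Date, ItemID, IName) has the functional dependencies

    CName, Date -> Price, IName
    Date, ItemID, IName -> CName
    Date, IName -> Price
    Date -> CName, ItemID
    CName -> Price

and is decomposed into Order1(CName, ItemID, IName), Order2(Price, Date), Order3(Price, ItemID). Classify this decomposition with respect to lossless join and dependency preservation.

Lossless test (chase): applying each FD to every pair of rows produces no changes in the tableau, so no row becomes fully distinguished — the join is lossy.
Dependency preservation: the restricted closure of {CName, Date} across the fragments never reaches {Price, IName}, so CName, Date → Price, IName cannot be enforced without a join — not preserved.

lossy and not dependency-preserving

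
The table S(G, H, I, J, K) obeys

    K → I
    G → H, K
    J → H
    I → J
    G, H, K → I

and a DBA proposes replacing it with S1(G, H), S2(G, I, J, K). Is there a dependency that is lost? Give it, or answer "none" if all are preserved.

J → H

Check J → H: no single fragment contains all of {H, J}, and the restricted closure of {J} across the fragments never reaches {H}.
K → I is preserved.
G → H, K is preserved.
I → J is preserved.
G, H, K → I is preserved.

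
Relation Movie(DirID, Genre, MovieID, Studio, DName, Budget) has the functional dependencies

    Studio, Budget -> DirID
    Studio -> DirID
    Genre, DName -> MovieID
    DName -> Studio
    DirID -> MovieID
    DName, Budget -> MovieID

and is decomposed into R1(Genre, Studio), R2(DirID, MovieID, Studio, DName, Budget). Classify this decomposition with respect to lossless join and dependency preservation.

lossy but dependency-preserving

Lossless test: (Studio)⁺ = {DirID, MovieID, Studio}, which is a superkey of neither fragment — lossy.
Dependency preservation: Genre, DName → MovieID is not contained in any single fragment, but the restricted closure of its left-hand side across the fragments still reaches the right-hand side; the remaining FDs each lie inside some fragment. All dependencies are preserved.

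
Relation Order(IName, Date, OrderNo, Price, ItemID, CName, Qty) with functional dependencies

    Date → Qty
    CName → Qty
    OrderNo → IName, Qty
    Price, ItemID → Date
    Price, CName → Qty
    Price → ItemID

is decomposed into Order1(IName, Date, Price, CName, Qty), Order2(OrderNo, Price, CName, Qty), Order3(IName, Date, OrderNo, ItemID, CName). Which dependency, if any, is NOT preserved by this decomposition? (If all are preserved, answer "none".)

Price → ItemID

Check Price → ItemID: no single fragment contains all of {Price, ItemID}, and the restricted closure of {Price} across the fragments never reaches {ItemID}.
Date → Qty is preserved.
CName → Qty is preserved.
OrderNo → IName, Qty is preserved.
Price, ItemID → Date is preserved.
Price, CName → Qty is preserved.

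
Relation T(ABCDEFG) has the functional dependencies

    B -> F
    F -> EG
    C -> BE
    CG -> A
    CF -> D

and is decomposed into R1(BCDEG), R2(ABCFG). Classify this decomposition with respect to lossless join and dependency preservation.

Lossless test: (BCG)⁺ = {ABCDEFG}, which contains all of one fragment — lossless.
Dependency preservation: the restricted closure of {F} across the fragments never reaches {EG}, so F → EG cannot be enforced without a join — not preserved.

lossless but not dependency-preserving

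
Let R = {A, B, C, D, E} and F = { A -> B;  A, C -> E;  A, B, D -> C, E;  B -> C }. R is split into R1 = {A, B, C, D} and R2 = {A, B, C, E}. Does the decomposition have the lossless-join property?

Yes

Common attributes: R1 ∩ R2 = {A, B, C}.
Closure of {A, B, C}: A, C → E applies, adding E. So (A, B, C)⁺ = {A, B, C, E}.
This closure contains every attribute of R2, so R1 ∩ R2 → R2. The join is lossless.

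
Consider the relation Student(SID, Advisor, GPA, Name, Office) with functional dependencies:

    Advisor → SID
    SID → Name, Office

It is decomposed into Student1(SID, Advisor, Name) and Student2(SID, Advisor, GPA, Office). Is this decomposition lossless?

Common attributes: Student1 ∩ Student2 = {SID, Advisor}.
Closure of {SID, Advisor}: SID → Name, Office applies, adding Name, Office. So (SID, Advisor)⁺ = {SID, Advisor, Name, Office}.
This closure contains every attribute of Student1, so Student1 ∩ Student2 → Student1. The join is lossless.

Yes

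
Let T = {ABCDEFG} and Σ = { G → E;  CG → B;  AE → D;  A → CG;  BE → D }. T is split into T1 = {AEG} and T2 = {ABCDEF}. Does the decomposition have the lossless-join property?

Common attributes: T1 ∩ T2 = {AE}.
Closure of {AE}: AE → D applies, adding D; A → CG applies, adding CG; CG → B applies, adding B. So (AE)⁺ = {ABCDEG}.
This closure contains every attribute of T1, so T1 ∩ T2 → T1. The join is lossless.

Yes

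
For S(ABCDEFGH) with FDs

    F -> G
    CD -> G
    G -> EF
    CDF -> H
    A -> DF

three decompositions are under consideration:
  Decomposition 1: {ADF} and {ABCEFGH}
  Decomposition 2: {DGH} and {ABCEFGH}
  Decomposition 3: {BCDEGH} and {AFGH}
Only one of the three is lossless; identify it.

Decomposition 1: common = {AF}, closure = {ADEFG} → lossless.
Decomposition 2: common = {GH}, closure = {EFGH} → lossy.
Decomposition 3: common = {GH}, closure = {EFGH} → lossy.

Decomposition 1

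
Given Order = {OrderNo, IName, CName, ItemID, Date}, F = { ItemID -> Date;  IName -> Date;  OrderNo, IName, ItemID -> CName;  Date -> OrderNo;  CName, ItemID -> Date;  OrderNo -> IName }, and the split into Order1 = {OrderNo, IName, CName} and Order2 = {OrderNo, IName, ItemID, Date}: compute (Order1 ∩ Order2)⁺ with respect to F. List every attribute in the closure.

Order1 ∩ Order2 = {OrderNo, IName}.
IName → Date applies, adding Date
Closure: {OrderNo, IName, Date}.

OrderNo, IName, Date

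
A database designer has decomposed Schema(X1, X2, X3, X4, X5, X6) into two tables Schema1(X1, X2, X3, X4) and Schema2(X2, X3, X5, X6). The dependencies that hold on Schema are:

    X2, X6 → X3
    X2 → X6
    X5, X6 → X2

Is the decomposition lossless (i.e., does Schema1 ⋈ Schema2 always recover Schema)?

No

Common attributes: Schema1 ∩ Schema2 = {X2, X3}.
Closure of {X2, X3}: X2 → X6 applies, adding X6. So (X2, X3)⁺ = {X2, X3, X6}.
The closure contains neither all of Schema1 = {X1, X2, X3, X4} nor all of Schema2 = {X2, X3, X5, X6}, so the common attributes are not a superkey of either fragment. The join is lossy.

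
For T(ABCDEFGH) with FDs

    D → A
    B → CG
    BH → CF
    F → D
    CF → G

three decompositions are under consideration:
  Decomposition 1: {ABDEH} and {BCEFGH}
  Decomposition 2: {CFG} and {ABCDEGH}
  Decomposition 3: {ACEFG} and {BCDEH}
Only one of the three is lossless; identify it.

Decomposition 1: common = {BEH}, closure = {ABCDEFGH} → lossless.
Decomposition 2: common = {CG}, closure = {CG} → lossy.
Decomposition 3: common = {CE}, closure = {CE} → lossy.

Decomposition 1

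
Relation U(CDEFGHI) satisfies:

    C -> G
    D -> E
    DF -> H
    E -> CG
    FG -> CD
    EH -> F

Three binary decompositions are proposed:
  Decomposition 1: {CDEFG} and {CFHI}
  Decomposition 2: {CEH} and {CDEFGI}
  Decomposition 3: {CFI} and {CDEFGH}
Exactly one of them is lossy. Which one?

Decomposition 2

Decomposition 1: common = {CF}, closure = {CDEFGH} → lossless.
Decomposition 2: common = {CE}, closure = {CEG} → lossy.
Decomposition 3: common = {CF}, closure = {CDEFGH} → lossless.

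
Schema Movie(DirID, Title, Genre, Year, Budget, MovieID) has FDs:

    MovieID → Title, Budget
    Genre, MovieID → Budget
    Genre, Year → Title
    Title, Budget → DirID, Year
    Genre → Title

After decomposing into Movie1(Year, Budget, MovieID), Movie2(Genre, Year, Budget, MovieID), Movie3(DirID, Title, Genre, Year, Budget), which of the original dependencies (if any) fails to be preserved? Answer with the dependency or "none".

Check MovieID → Title, Budget: no single fragment contains all of {Title, Budget, MovieID}, and the restricted closure of {MovieID} across the fragments never reaches {Title, Budget}.
Genre, MovieID → Budget is preserved.
Genre, Year → Title is preserved.
Title, Budget → DirID, Year is preserved.
Genre → Title is preserved.

MovieID → Title, Budget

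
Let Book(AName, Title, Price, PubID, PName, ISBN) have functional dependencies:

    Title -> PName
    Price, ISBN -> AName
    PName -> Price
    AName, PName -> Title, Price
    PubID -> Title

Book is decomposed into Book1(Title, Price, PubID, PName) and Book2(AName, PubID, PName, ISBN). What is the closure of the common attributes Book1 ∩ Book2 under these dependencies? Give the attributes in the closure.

Book1 ∩ Book2 = {PubID, PName}.
PName → Price applies, adding Price
PubID → Title applies, adding Title
Closure: {Title, Price, PubID, PName}.

Title, Price, PubID, PName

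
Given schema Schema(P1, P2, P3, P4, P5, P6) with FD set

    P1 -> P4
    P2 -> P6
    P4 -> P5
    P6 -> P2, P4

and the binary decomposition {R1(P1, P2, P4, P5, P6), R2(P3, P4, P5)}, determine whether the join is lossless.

No

Common attributes: R1 ∩ R2 = {P4, P5}.
No dependency enlarges {P4, P5}, so (P4, P5)⁺ = {P4, P5}.
The closure contains neither all of R1 = {P1, P2, P4, P5, P6} nor all of R2 = {P3, P4, P5}, so the common attributes are not a superkey of either fragment. The join is lossy.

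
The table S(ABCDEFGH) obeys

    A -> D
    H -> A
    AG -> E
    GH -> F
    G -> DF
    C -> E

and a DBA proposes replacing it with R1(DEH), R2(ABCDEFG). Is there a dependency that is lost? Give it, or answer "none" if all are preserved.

H -> A

Check H → A: no single fragment contains all of {AH}, and the restricted closure of {H} across the fragments never reaches {A}.
A → D is preserved.
AG → E is preserved.
GH → F is preserved.
G → DF is preserved.
C → E is preserved.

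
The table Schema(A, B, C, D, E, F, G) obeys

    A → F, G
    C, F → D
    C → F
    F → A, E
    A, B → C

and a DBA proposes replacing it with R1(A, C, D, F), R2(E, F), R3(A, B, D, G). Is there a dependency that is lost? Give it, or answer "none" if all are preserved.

Check A, B → C: no single fragment contains all of {A, B, C}, and the restricted closure of {A, B} across the fragments never reaches {C}.
A → F, G is preserved.
C, F → D is preserved.
C → F is preserved.
F → A, E is preserved.

A, B → C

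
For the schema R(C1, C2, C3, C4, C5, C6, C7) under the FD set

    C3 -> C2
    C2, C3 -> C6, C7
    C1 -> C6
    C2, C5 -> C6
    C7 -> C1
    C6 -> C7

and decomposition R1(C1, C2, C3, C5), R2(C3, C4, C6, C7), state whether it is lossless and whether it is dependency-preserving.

Lossless test: (C3)⁺ = {C1, C2, C3, C6, C7}, which is a superkey of neither fragment — lossy.
Dependency preservation: the restricted closure of {C1} across the fragments never reaches {C6}, so C1 → C6 cannot be enforced without a join — not preserved.

lossy and not dependency-preserving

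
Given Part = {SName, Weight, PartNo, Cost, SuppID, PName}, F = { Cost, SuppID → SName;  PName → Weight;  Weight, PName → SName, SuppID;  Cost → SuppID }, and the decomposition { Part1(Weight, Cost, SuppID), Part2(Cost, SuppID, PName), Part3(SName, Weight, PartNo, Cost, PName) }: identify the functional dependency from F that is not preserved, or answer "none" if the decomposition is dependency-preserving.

Cost, SuppID → SName: restricted closure across fragments reaches SName.
PName → Weight lies within Part3.
Weight, PName → SName, SuppID: restricted closure across fragments reaches SName, SuppID.
Cost → SuppID lies within Part1.
Every dependency is enforceable on the fragments, so the decomposition is dependency-preserving.

none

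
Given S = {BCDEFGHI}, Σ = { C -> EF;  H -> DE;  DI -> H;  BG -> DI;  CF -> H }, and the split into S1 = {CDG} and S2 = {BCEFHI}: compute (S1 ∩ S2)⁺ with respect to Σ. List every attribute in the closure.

S1 ∩ S2 = {C}.
C → EF applies, adding EF
CF → H applies, adding H
H → DE applies, adding D
Closure: {CDEFH}.

CDEFH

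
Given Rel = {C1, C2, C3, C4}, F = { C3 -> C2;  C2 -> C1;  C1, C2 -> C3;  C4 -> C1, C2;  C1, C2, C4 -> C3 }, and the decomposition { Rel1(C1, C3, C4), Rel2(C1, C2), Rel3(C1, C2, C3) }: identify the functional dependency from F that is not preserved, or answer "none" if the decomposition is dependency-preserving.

C3 → C2 lies within Rel3.
C2 → C1 lies within Rel2.
C1, C2 → C3 lies within Rel3.
C4 → C1, C2: restricted closure across fragments reaches C1, C2.
C1, C2, C4 → C3: restricted closure across fragments reaches C3.
Every dependency is enforceable on the fragments, so the decomposition is dependency-preserving.

none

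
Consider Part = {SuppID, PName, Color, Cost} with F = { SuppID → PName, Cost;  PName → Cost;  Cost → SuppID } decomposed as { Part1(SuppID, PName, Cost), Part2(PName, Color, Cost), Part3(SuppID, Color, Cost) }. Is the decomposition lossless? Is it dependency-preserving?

Lossless test (chase): Rows 1 and 3 agree on SuppID; apply SuppID→PName, Cost and equate their PName, Cost entries. Rows 1 and 2 agree on Cost; apply Cost→SuppID and equate their SuppID entries. Row 2 is now all distinguished symbols — the join is lossless.
Dependency preservation: every FD's attributes lie within a single fragment, so each can be enforced locally — preserved.

lossless and dependency-preserving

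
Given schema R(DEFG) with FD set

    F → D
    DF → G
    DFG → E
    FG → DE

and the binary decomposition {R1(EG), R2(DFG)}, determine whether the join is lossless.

Common attributes: R1 ∩ R2 = {G}.
No dependency enlarges {G}, so (G)⁺ = {G}.
The closure contains neither all of R1 = {EG} nor all of R2 = {DFG}, so the common attributes are not a superkey of either fragment. The join is lossy.

No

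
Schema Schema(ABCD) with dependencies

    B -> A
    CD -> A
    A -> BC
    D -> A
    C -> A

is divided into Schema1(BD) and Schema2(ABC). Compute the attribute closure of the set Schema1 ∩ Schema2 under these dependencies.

Schema1 ∩ Schema2 = {B}.
B → A applies, adding A
A → BC applies, adding C
Closure: {ABC}.

ABC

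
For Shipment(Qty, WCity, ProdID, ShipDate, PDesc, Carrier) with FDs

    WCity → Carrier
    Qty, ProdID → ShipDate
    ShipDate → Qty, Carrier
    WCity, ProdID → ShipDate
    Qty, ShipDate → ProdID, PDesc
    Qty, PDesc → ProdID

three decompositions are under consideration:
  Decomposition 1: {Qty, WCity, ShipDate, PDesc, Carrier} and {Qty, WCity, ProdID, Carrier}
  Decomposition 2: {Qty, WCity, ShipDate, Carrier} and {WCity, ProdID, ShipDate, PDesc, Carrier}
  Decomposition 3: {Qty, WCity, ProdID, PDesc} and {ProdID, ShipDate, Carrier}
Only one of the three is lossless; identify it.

Decomposition 1: common = {Qty, WCity, Carrier}, closure = {Qty, WCity, Carrier} → lossy.
Decomposition 2: common = {WCity, ShipDate, Carrier}, closure = {Qty, WCity, ProdID, ShipDate, PDesc, Carrier} → lossless.
Decomposition 3: common = {ProdID}, closure = {ProdID} → lossy.

Decomposition 2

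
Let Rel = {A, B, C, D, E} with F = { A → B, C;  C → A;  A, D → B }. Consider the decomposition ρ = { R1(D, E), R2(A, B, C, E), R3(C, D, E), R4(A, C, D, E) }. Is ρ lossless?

Chase test. Columns are A, B, C, D, E; row i has aⱼ where attribute j ∈ Ri, else bᵢⱼ.
Initial tableau (one row per fragment):
  row 1: b11 b12 b13 a4 a5
  row 2: a1 a2 a3 b24 a5
  row 3: b31 b32 a3 a4 a5
  row 4: a1 b42 a3 a4 a5
Rows 2 and 4 agree on A; apply A→B, C and equate their B, C entries.
Rows 2 and 3 agree on C; apply C→A and equate their A entries.
Rows 3 and 4 agree on A, D; apply A, D→B and equate their B entries.
Row 3 is now all distinguished symbols — the join is lossless.

Yes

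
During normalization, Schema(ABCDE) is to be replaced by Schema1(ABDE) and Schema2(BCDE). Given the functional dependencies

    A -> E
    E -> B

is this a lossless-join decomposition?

No

Common attributes: Schema1 ∩ Schema2 = {BDE}.
No dependency enlarges {BDE}, so (BDE)⁺ = {BDE}.
The closure contains neither all of Schema1 = {ABDE} nor all of Schema2 = {BCDE}, so the common attributes are not a superkey of either fragment. The join is lossy.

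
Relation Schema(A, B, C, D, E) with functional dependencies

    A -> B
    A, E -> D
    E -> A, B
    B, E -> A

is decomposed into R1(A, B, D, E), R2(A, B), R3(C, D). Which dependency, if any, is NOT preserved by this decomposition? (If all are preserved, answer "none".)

none

A → B lies within R1.
A, E → D lies within R1.
E → A, B lies within R1.
B, E → A lies within R1.
Every dependency is enforceable on the fragments, so the decomposition is dependency-preserving.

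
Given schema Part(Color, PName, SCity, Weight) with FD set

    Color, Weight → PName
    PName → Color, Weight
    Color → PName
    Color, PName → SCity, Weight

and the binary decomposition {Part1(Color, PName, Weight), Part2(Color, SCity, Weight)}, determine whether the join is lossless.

Common attributes: Part1 ∩ Part2 = {Color, Weight}.
Closure of {Color, Weight}: Color, Weight → PName applies, adding PName; Color, PName → SCity, Weight applies, adding SCity. So (Color, Weight)⁺ = {Color, PName, SCity, Weight}.
This closure contains every attribute of Part1, so Part1 ∩ Part2 → Part1. The join is lossless.

Yes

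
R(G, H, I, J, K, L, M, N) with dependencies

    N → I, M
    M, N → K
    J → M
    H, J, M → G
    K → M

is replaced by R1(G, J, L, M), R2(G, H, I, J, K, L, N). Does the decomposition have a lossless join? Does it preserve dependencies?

Lossless test: (G, J, L)⁺ = {G, J, L, M}, which contains all of one fragment — lossless.
Dependency preservation: the restricted closure of {N} across the fragments never reaches {I, M}, so N → I, M cannot be enforced without a join — not preserved.

lossless but not dependency-preserving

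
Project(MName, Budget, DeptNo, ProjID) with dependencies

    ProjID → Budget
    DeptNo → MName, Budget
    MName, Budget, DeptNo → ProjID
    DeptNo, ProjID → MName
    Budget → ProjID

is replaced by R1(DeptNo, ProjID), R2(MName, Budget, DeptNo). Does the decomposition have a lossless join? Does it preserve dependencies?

lossless but not dependency-preserving

Lossless test: (DeptNo)⁺ = {MName, Budget, DeptNo, ProjID}, which contains all of one fragment — lossless.
Dependency preservation: the restricted closure of {ProjID} across the fragments never reaches {Budget}, so ProjID → Budget cannot be enforced without a join — not preserved.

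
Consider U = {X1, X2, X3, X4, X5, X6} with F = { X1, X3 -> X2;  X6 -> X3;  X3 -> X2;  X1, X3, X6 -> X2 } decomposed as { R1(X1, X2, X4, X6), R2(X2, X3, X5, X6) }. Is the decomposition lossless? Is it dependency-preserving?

Lossless test: (X2, X6)⁺ = {X2, X3, X6}, which is a superkey of neither fragment — lossy.
Dependency preservation: X1, X3 → X2; X1, X3, X6 → X2 are not contained in any single fragment, but the restricted closure of each left-hand side across the fragments still reaches the right-hand side; the remaining FDs each lie inside some fragment. All dependencies are preserved.

lossy but dependency-preserving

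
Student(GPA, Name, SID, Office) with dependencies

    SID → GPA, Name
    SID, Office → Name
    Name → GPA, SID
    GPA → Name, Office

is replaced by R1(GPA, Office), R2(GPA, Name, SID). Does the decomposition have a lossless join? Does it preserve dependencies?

Lossless test: (GPA)⁺ = {GPA, Name, SID, Office}, which contains all of one fragment — lossless.
Dependency preservation: SID, Office → Name; GPA → Name, Office are not contained in any single fragment, but the restricted closure of each left-hand side across the fragments still reaches the right-hand side; the remaining FDs each lie inside some fragment. All dependencies are preserved.

lossless and dependency-preserving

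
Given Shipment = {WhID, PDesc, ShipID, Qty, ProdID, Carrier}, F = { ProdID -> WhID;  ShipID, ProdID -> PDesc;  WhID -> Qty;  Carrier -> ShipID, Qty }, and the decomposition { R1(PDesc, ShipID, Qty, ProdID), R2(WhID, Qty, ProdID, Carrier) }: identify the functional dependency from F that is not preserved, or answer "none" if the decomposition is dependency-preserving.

Check Carrier → ShipID, Qty: no single fragment contains all of {ShipID, Qty, Carrier}, and the restricted closure of {Carrier} across the fragments never reaches {ShipID, Qty}.
ProdID → WhID is preserved.
ShipID, ProdID → PDesc is preserved.
WhID → Qty is preserved.

Carrier -> ShipID, Qty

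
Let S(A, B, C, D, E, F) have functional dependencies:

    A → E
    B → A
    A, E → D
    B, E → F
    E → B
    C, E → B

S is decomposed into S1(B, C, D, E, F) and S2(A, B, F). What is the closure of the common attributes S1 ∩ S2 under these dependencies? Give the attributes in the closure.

S1 ∩ S2 = {B, F}.
B → A applies, adding A
A → E applies, adding E
A, E → D applies, adding D
Closure: {A, B, D, E, F}.

A, B, D, E, F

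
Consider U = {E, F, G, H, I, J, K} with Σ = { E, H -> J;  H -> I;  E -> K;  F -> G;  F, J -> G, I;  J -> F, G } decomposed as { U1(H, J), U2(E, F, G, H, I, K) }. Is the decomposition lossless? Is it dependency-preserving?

lossy and not dependency-preserving

Lossless test: (H)⁺ = {H, I}, which is a superkey of neither fragment — lossy.
Dependency preservation: the restricted closure of {E, H} across the fragments never reaches {J}, so E, H → J cannot be enforced without a join — not preserved.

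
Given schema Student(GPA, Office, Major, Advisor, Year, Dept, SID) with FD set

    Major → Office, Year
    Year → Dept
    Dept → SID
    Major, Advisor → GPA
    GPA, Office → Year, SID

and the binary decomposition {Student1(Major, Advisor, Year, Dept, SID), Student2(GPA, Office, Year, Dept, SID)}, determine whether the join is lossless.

No

Common attributes: Student1 ∩ Student2 = {Year, Dept, SID}.
No dependency enlarges {Year, Dept, SID}, so (Year, Dept, SID)⁺ = {Year, Dept, SID}.
The closure contains neither all of Student1 = {Major, Advisor, Year, Dept, SID} nor all of Student2 = {GPA, Office, Year, Dept, SID}, so the common attributes are not a superkey of either fragment. The join is lossy.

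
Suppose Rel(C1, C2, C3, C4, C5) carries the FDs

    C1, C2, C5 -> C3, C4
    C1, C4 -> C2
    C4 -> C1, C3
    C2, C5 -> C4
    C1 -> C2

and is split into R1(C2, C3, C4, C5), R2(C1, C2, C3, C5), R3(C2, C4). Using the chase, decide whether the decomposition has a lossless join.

Yes

Chase test. Columns are C1, C2, C3, C4, C5; row i has aⱼ where attribute j ∈ Ri, else bᵢⱼ.
Initial tableau (one row per fragment):
  row 1: b11 a2 a3 a4 a5
  row 2: a1 a2 a3 b24 a5
  row 3: b31 a2 b33 a4 b35
Rows 1 and 3 agree on C4; apply C4→C1, C3 and equate their C1, C3 entries.
Rows 1 and 2 agree on C2, C5; apply C2, C5→C4 and equate their C4 entries.
Rows 1 and 2 agree on C4; apply C4→C1, C3 and equate their C1, C3 entries.
Row 1 is now all distinguished symbols — the join is lossless.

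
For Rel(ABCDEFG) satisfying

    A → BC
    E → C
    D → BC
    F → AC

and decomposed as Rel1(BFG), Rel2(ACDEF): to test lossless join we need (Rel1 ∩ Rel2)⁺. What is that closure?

Rel1 ∩ Rel2 = {F}.
F → AC applies, adding AC
A → BC applies, adding B
Closure: {ABCF}.

ABCF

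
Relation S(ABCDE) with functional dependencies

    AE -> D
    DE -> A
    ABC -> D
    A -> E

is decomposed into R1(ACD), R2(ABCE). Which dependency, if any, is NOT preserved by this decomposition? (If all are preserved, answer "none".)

DE -> A

Check DE → A: no single fragment contains all of {ADE}, and the restricted closure of {DE} across the fragments never reaches {A}.
AE → D is preserved.
ABC → D is preserved.
A → E is preserved.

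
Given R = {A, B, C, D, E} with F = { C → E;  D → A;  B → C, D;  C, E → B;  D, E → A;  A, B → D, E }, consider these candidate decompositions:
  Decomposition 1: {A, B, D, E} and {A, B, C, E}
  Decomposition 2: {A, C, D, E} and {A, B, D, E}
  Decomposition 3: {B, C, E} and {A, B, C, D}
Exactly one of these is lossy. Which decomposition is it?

Decomposition 1: common = {A, B, E}, closure = {A, B, C, D, E} → lossless.
Decomposition 2: common = {A, D, E}, closure = {A, D, E} → lossy.
Decomposition 3: common = {B, C}, closure = {A, B, C, D, E} → lossless.

Decomposition 2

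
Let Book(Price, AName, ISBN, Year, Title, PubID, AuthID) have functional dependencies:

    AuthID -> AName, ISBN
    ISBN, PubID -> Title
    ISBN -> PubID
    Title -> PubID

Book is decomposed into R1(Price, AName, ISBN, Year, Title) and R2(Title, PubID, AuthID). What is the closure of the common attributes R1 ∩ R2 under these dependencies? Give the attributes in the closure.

R1 ∩ R2 = {Title}.
Title → PubID applies, adding PubID
Closure: {Title, PubID}.

Title, PubID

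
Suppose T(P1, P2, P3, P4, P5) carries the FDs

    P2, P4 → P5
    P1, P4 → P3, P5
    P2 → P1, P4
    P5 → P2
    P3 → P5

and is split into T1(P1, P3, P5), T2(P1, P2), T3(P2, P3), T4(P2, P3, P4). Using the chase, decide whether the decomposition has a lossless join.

Yes

Chase test. Columns are P1, P2, P3, P4, P5; row i has aⱼ where attribute j ∈ Ti, else bᵢⱼ.
Initial tableau (one row per fragment):
  row 1: a1 b12 a3 b14 a5
  row 2: a1 a2 b23 b24 b25
  row 3: b31 a2 a3 b34 b35
  row 4: b41 a2 a3 a4 b45
Rows 2 and 3 agree on P2; apply P2→P1, P4 and equate their P1, P4 entries.
Rows 2 and 4 agree on P2; apply P2→P1, P4 and equate their P1, P4 entries.
Rows 1 and 3 agree on P3; apply P3→P5 and equate their P5 entries.
Rows 1 and 4 agree on P3; apply P3→P5 and equate their P5 entries.
Rows 2 and 3 agree on P2, P4; apply P2, P4→P5 and equate their P5 entries.
Rows 2 and 3 agree on P1, P4; apply P1, P4→P3, P5 and equate their P3, P5 entries.
Rows 1 and 2 agree on P5; apply P5→P2 and equate their P2 entries.
Rows 1 and 2 agree on P2; apply P2→P1, P4 and equate their P1, P4 entries.
Row 1 is now all distinguished symbols — the join is lossless.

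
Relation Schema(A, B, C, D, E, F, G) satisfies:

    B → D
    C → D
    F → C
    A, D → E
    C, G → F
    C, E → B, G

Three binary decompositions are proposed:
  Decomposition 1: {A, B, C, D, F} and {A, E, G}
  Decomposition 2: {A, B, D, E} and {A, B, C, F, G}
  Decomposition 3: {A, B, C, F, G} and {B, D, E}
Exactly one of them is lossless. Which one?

Decomposition 2

Decomposition 1: common = {A}, closure = {A} → lossy.
Decomposition 2: common = {A, B}, closure = {A, B, D, E} → lossless.
Decomposition 3: common = {B}, closure = {B, D} → lossy.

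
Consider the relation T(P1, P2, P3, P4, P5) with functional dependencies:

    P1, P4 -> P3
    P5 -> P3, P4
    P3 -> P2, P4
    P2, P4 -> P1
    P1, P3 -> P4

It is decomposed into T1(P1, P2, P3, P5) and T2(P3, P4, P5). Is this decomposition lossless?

Yes

Common attributes: T1 ∩ T2 = {P3, P5}.
Closure of {P3, P5}: P5 → P3, P4 applies, adding P4; P3 → P2, P4 applies, adding P2; P2, P4 → P1 applies, adding P1. So (P3, P5)⁺ = {P1, P2, P3, P4, P5}.
This closure contains every attribute of T1, so T1 ∩ T2 → T1. The join is lossless.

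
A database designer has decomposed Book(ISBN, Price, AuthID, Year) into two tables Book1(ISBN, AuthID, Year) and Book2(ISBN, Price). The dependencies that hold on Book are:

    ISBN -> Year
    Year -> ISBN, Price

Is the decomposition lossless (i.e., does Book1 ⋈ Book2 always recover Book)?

Yes

Common attributes: Book1 ∩ Book2 = {ISBN}.
Closure of {ISBN}: ISBN → Year applies, adding Year; Year → ISBN, Price applies, adding Price. So (ISBN)⁺ = {ISBN, Price, Year}.
This closure contains every attribute of Book2, so Book1 ∩ Book2 → Book2. The join is lossless.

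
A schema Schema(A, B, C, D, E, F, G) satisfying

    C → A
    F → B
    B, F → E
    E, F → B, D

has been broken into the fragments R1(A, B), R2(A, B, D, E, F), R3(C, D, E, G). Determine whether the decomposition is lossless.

No

Chase test. Columns are A, B, C, D, E, F, G; row i has aⱼ where attribute j ∈ Ri, else bᵢⱼ.
Initial tableau (one row per fragment):
  row 1: a1 a2 b13 b14 b15 b16 b17
  row 2: a1 a2 b23 a4 a5 a6 b27
  row 3: b31 b32 a3 a4 a5 b36 a7
No row becomes fully distinguished — the join is lossy.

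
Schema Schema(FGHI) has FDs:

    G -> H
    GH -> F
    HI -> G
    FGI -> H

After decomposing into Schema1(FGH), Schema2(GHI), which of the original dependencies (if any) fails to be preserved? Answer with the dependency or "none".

G → H lies within Schema1.
GH → F lies within Schema1.
HI → G lies within Schema2.
FGI → H: restricted closure across fragments reaches H.
Every dependency is enforceable on the fragments, so the decomposition is dependency-preserving.

none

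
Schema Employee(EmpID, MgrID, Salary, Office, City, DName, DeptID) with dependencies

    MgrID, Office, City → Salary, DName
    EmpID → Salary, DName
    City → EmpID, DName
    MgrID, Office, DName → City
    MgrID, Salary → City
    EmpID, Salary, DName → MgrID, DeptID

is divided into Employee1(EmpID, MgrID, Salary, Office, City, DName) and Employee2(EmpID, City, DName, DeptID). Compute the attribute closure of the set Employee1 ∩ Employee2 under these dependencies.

Employee1 ∩ Employee2 = {EmpID, City, DName}.
EmpID → Salary, DName applies, adding Salary
EmpID, Salary, DName → MgrID, DeptID applies, adding MgrID, DeptID
Closure: {EmpID, MgrID, Salary, City, DName, DeptID}.

EmpID, MgrID, Salary, City, DName, DeptID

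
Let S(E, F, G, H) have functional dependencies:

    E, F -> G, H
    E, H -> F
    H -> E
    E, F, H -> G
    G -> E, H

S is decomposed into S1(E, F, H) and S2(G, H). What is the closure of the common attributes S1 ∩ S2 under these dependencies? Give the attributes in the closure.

E, F, G, H

S1 ∩ S2 = {H}.
H → E applies, adding E
E, H → F applies, adding F
E, F, H → G applies, adding G
Closure: {E, F, G, H}.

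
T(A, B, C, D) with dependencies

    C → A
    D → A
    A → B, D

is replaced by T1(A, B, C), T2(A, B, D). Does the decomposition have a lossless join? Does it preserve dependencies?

Lossless test: (A, B)⁺ = {A, B, D}, which contains all of one fragment — lossless.
Dependency preservation: every FD's attributes lie within a single fragment, so each can be enforced locally — preserved.

lossless and dependency-preserving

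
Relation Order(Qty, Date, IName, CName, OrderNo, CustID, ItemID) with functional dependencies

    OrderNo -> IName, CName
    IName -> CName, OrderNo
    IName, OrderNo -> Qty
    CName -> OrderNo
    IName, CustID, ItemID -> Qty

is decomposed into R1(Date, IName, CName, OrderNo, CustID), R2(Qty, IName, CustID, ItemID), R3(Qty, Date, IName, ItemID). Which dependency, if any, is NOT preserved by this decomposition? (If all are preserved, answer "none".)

none

OrderNo → IName, CName lies within R1.
IName → CName, OrderNo lies within R1.
IName, OrderNo → Qty: restricted closure across fragments reaches Qty.
CName → OrderNo lies within R1.
IName, CustID, ItemID → Qty lies within R2.
Every dependency is enforceable on the fragments, so the decomposition is dependency-preserving.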